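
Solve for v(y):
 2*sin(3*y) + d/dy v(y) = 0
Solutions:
 v(y) = C1 + 2*cos(3*y)/3


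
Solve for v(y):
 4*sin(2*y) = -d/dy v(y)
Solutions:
 v(y) = C1 + 2*cos(2*y)


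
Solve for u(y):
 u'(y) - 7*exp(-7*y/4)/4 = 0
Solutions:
 u(y) = C1 - 1/exp(y)^(7/4)


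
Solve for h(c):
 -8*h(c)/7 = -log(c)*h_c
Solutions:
 h(c) = C1*exp(8*li(c)/7)


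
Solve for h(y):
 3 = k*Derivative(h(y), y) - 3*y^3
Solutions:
 h(y) = C1 + 3*y^4/(4*k) + 3*y/k


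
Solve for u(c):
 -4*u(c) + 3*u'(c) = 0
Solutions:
 u(c) = C1*exp(4*c/3)


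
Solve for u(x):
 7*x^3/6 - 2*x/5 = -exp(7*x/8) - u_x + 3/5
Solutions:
 u(x) = C1 - 7*x^4/24 + x^2/5 + 3*x/5 - 8*exp(7*x/8)/7


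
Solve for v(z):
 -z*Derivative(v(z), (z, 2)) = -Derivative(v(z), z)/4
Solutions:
 v(z) = C1 + C2*z^(5/4)


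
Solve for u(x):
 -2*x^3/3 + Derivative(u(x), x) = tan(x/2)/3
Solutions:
 u(x) = C1 + x^4/6 - 2*log(cos(x/2))/3


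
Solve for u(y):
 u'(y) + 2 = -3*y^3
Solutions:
 u(y) = C1 - 3*y^4/4 - 2*y


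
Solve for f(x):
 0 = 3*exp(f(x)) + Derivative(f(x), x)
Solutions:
 f(x) = log(1/(C1 + 3*x))


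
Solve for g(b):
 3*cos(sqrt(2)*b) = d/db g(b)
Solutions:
 g(b) = C1 + 3*sqrt(2)*sin(sqrt(2)*b)/2


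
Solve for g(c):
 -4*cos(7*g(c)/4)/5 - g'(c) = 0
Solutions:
 4*c/5 - 2*log(sin(7*g(c)/4) - 1)/7 + 2*log(sin(7*g(c)/4) + 1)/7 = C1


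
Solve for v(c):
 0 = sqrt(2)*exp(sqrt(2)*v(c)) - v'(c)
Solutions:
 v(c) = sqrt(2)*(2*log(-1/(C1 + sqrt(2)*c)) - log(2))/4


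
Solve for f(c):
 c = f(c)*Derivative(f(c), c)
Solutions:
 f(c) = -sqrt(C1 + c^2)
 f(c) = sqrt(C1 + c^2)


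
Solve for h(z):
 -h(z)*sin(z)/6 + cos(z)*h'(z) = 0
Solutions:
 h(z) = C1/cos(z)^(1/6)


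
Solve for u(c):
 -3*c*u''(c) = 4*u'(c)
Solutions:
 u(c) = C1 + C2/c^(1/3)


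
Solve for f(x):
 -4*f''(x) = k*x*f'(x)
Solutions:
 f(x) = Piecewise((-sqrt(2)*sqrt(pi)*C1*erf(sqrt(2)*sqrt(k)*x/4)/sqrt(k) - C2, (k > 0) | (k < 0)), (-C1*x - C2, True))


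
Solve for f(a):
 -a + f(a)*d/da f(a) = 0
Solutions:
 f(a) = -sqrt(C1 + a^2)
 f(a) = sqrt(C1 + a^2)


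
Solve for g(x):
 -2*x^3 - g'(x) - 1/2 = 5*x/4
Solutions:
 g(x) = C1 - x^4/2 - 5*x^2/8 - x/2


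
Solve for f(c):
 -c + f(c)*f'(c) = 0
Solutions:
 f(c) = -sqrt(C1 + c^2)
 f(c) = sqrt(C1 + c^2)


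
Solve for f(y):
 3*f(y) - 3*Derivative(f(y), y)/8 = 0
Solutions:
 f(y) = C1*exp(8*y)


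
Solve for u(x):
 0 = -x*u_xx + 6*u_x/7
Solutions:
 u(x) = C1 + C2*x^(13/7)


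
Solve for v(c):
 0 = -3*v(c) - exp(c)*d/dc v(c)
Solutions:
 v(c) = C1*exp(3*exp(-c))


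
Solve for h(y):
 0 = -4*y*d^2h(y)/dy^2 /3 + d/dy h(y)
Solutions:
 h(y) = C1 + C2*y^(7/4)


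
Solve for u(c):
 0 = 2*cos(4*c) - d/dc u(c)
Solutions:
 u(c) = C1 + sin(4*c)/2


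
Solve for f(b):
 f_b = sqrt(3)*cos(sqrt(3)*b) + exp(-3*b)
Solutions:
 f(b) = C1 + sin(sqrt(3)*b) - exp(-3*b)/3


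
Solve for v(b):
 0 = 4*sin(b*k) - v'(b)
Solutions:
 v(b) = C1 - 4*cos(b*k)/k


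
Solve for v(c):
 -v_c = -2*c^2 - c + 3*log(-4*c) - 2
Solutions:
 v(c) = C1 + 2*c^3/3 + c^2/2 - 3*c*log(-c) + c*(5 - 6*log(2))


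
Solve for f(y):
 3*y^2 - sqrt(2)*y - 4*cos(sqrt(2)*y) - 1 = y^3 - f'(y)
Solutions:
 f(y) = C1 + y^4/4 - y^3 + sqrt(2)*y^2/2 + y + 2*sqrt(2)*sin(sqrt(2)*y)


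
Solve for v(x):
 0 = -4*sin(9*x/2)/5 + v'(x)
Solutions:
 v(x) = C1 - 8*cos(9*x/2)/45


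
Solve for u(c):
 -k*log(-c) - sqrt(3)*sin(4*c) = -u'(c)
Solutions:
 u(c) = C1 + c*k*(log(-c) - 1) - sqrt(3)*cos(4*c)/4


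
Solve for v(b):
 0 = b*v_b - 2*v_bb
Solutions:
 v(b) = C1 + C2*erfi(b/2)


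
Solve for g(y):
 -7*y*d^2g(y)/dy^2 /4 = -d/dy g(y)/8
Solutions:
 g(y) = C1 + C2*y^(15/14)


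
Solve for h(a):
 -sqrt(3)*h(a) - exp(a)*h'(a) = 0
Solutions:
 h(a) = C1*exp(sqrt(3)*exp(-a))


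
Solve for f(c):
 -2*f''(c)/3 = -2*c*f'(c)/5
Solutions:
 f(c) = C1 + C2*erfi(sqrt(30)*c/10)


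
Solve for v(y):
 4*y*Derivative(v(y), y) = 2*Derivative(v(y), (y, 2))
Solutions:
 v(y) = C1 + C2*erfi(y)


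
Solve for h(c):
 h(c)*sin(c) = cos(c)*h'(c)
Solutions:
 h(c) = C1/cos(c)


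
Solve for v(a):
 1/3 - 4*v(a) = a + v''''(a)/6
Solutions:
 v(a) = -a/4 + (C1*sin(6^(1/4)*a) + C2*cos(6^(1/4)*a))*exp(-6^(1/4)*a) + (C3*sin(6^(1/4)*a) + C4*cos(6^(1/4)*a))*exp(6^(1/4)*a) + 1/12


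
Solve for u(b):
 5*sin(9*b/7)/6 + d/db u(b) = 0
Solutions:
 u(b) = C1 + 35*cos(9*b/7)/54


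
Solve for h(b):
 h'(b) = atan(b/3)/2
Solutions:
 h(b) = C1 + b*atan(b/3)/2 - 3*log(b^2 + 9)/4


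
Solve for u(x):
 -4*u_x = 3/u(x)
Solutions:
 u(x) = -sqrt(C1 - 6*x)/2
 u(x) = sqrt(C1 - 6*x)/2


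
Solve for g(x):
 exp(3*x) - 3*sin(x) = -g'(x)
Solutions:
 g(x) = C1 - exp(3*x)/3 - 3*cos(x)


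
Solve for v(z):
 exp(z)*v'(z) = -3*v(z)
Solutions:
 v(z) = C1*exp(3*exp(-z))


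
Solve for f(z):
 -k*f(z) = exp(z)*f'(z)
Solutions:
 f(z) = C1*exp(k*exp(-z))


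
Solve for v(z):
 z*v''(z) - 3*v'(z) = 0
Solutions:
 v(z) = C1 + C2*z^4


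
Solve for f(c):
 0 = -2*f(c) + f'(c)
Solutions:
 f(c) = C1*exp(2*c)


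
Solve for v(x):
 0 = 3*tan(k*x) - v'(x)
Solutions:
 v(x) = C1 + 3*Piecewise((-log(cos(k*x))/k, Ne(k, 0)), (0, True))


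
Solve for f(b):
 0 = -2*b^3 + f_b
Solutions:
 f(b) = C1 + b^4/2


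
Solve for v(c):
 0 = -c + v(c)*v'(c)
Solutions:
 v(c) = -sqrt(C1 + c^2)
 v(c) = sqrt(C1 + c^2)


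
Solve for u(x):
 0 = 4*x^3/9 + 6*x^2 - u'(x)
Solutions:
 u(x) = C1 + x^4/9 + 2*x^3


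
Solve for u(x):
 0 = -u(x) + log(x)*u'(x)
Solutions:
 u(x) = C1*exp(li(x))


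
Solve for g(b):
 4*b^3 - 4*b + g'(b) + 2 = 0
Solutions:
 g(b) = C1 - b^4 + 2*b^2 - 2*b


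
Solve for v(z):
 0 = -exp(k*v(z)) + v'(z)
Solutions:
 v(z) = Piecewise((log(-1/(C1*k + k*z))/k, Ne(k, 0)), (nan, True))
 v(z) = Piecewise((C1 + z, Eq(k, 0)), (nan, True))


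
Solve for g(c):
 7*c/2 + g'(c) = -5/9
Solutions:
 g(c) = C1 - 7*c^2/4 - 5*c/9


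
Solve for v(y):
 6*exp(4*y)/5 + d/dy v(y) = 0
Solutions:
 v(y) = C1 - 3*exp(4*y)/10


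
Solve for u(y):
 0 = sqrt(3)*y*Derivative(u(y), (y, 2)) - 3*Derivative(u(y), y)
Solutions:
 u(y) = C1 + C2*y^(1 + sqrt(3))


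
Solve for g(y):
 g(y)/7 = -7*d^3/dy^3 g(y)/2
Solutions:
 g(y) = C3*exp(-14^(1/3)*y/7) + (C1*sin(14^(1/3)*sqrt(3)*y/14) + C2*cos(14^(1/3)*sqrt(3)*y/14))*exp(14^(1/3)*y/14)


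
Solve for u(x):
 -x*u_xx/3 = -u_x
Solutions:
 u(x) = C1 + C2*x^4


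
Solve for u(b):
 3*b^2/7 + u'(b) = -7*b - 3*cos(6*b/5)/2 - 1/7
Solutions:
 u(b) = C1 - b^3/7 - 7*b^2/2 - b/7 - 5*sin(3*b/5)*cos(3*b/5)/2


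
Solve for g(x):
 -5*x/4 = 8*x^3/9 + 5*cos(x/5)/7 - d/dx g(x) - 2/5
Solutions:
 g(x) = C1 + 2*x^4/9 + 5*x^2/8 - 2*x/5 + 25*sin(x/5)/7


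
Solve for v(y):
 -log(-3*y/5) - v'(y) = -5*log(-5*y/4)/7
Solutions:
 v(y) = C1 - 2*y*log(-y)/7 + y*(-log(12) + 2/7 + 4*log(2)/7 + 12*log(5)/7)


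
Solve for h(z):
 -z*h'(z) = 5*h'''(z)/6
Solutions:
 h(z) = C1 + Integral(C2*airyai(-5^(2/3)*6^(1/3)*z/5) + C3*airybi(-5^(2/3)*6^(1/3)*z/5), z)


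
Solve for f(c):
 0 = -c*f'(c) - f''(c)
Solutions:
 f(c) = C1 + C2*erf(sqrt(2)*c/2)


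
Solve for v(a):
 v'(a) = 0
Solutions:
 v(a) = C1


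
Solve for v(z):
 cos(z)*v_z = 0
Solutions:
 v(z) = C1


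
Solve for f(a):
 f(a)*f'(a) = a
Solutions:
 f(a) = -sqrt(C1 + a^2)
 f(a) = sqrt(C1 + a^2)


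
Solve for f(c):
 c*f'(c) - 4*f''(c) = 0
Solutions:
 f(c) = C1 + C2*erfi(sqrt(2)*c/4)


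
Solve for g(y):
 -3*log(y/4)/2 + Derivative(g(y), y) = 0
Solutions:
 g(y) = C1 + 3*y*log(y)/2 - 3*y*log(2) - 3*y/2


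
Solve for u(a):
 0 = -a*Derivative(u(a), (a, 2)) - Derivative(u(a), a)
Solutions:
 u(a) = C1 + C2*log(a)


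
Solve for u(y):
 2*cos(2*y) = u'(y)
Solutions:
 u(y) = C1 + sin(2*y)


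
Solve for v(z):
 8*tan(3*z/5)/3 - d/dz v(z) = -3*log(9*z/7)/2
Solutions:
 v(z) = C1 + 3*z*log(z)/2 - 3*z*log(7)/2 - 3*z/2 + 3*z*log(3) - 40*log(cos(3*z/5))/9


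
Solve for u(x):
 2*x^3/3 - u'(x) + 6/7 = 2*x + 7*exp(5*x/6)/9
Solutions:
 u(x) = C1 + x^4/6 - x^2 + 6*x/7 - 14*exp(5*x/6)/15


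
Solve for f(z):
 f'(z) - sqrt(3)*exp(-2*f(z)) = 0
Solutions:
 f(z) = log(-sqrt(C1 + 2*sqrt(3)*z))
 f(z) = log(C1 + 2*sqrt(3)*z)/2


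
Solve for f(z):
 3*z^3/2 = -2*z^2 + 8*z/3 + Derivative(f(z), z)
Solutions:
 f(z) = C1 + 3*z^4/8 + 2*z^3/3 - 4*z^2/3


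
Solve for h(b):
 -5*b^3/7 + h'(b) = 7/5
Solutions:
 h(b) = C1 + 5*b^4/28 + 7*b/5


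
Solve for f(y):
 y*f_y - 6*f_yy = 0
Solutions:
 f(y) = C1 + C2*erfi(sqrt(3)*y/6)


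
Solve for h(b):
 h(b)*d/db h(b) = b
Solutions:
 h(b) = -sqrt(C1 + b^2)
 h(b) = sqrt(C1 + b^2)


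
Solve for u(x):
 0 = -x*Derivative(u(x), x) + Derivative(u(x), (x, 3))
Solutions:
 u(x) = C1 + Integral(C2*airyai(x) + C3*airybi(x), x)


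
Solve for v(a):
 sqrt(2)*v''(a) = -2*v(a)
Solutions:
 v(a) = C1*sin(2^(1/4)*a) + C2*cos(2^(1/4)*a)


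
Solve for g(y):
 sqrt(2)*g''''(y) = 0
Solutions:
 g(y) = C1 + C2*y + C3*y^2 + C4*y^3


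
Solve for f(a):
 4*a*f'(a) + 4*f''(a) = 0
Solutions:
 f(a) = C1 + C2*erf(sqrt(2)*a/2)


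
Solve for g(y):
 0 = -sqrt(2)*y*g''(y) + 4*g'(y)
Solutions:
 g(y) = C1 + C2*y^(1 + 2*sqrt(2))


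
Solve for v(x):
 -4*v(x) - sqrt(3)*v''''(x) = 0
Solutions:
 v(x) = (C1*sin(3^(7/8)*x/3) + C2*cos(3^(7/8)*x/3))*exp(-3^(7/8)*x/3) + (C3*sin(3^(7/8)*x/3) + C4*cos(3^(7/8)*x/3))*exp(3^(7/8)*x/3)


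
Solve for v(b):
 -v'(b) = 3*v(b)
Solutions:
 v(b) = C1*exp(-3*b)


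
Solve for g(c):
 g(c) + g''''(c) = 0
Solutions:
 g(c) = (C1*sin(sqrt(2)*c/2) + C2*cos(sqrt(2)*c/2))*exp(-sqrt(2)*c/2) + (C3*sin(sqrt(2)*c/2) + C4*cos(sqrt(2)*c/2))*exp(sqrt(2)*c/2)


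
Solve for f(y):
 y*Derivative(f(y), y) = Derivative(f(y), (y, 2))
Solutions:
 f(y) = C1 + C2*erfi(sqrt(2)*y/2)


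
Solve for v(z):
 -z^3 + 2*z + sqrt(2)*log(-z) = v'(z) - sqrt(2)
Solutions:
 v(z) = C1 - z^4/4 + z^2 + sqrt(2)*z*log(-z)


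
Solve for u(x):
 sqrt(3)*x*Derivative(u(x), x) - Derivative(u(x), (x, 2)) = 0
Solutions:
 u(x) = C1 + C2*erfi(sqrt(2)*3^(1/4)*x/2)


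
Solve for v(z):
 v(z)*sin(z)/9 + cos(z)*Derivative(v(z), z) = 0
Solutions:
 v(z) = C1*cos(z)^(1/9)


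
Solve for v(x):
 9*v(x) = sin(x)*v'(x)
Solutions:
 v(x) = C1*sqrt(cos(x) - 1)*(cos(x)^4 - 4*cos(x)^3 + 6*cos(x)^2 - 4*cos(x) + 1)/(sqrt(cos(x) + 1)*(cos(x)^4 + 4*cos(x)^3 + 6*cos(x)^2 + 4*cos(x) + 1))


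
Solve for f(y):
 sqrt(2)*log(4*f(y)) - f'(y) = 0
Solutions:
 -sqrt(2)*Integral(1/(log(_y) + 2*log(2)), (_y, f(y)))/2 = C1 - y


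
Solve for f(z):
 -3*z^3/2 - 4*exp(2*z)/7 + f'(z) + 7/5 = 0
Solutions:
 f(z) = C1 + 3*z^4/8 - 7*z/5 + 2*exp(2*z)/7


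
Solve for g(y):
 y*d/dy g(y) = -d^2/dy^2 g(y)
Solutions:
 g(y) = C1 + C2*erf(sqrt(2)*y/2)


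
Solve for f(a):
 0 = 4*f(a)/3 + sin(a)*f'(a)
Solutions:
 f(a) = C1*(cos(a) + 1)^(2/3)/(cos(a) - 1)^(2/3)


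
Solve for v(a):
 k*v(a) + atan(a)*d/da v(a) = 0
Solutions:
 v(a) = C1*exp(-k*Integral(1/atan(a), a))


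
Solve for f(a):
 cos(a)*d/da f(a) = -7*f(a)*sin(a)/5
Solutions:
 f(a) = C1*cos(a)^(7/5)


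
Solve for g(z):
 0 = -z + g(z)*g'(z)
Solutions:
 g(z) = -sqrt(C1 + z^2)
 g(z) = sqrt(C1 + z^2)


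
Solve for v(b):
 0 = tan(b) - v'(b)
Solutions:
 v(b) = C1 - log(cos(b))


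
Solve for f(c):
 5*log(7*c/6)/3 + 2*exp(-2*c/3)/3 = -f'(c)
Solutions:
 f(c) = C1 - 5*c*log(c)/3 + 5*c*(-log(7) + 1 + log(6))/3 + exp(-2*c/3)


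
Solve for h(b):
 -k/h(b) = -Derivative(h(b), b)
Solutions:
 h(b) = -sqrt(C1 + 2*b*k)
 h(b) = sqrt(C1 + 2*b*k)


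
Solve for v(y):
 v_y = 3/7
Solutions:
 v(y) = C1 + 3*y/7


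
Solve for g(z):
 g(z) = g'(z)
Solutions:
 g(z) = C1*exp(z)


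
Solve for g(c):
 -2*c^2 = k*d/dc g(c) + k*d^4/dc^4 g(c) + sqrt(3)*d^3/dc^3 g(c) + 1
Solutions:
 g(c) = C1 + C2*exp(-c*(3^(1/3)*(sqrt((9 + 2*sqrt(3)/k^3)^2 - 12/k^6)/2 + 9/2 + sqrt(3)/k^3)^(1/3) + sqrt(3)/k + 3^(2/3)/(k^2*(sqrt((9 + 2*sqrt(3)/k^3)^2 - 12/k^6)/2 + 9/2 + sqrt(3)/k^3)^(1/3)))/3) + C3*exp(c*(3^(1/3)*(sqrt((9 + 2*sqrt(3)/k^3)^2 - 12/k^6)/2 + 9/2 + sqrt(3)/k^3)^(1/3)/6 - 3^(5/6)*I*(sqrt((9 + 2*sqrt(3)/k^3)^2 - 12/k^6)/2 + 9/2 + sqrt(3)/k^3)^(1/3)/6 - sqrt(3)/(3*k) - 2/(k^2*(-3^(1/3) + 3^(5/6)*I)*(sqrt((9 + 2*sqrt(3)/k^3)^2 - 12/k^6)/2 + 9/2 + sqrt(3)/k^3)^(1/3)))) + C4*exp(c*(3^(1/3)*(sqrt((9 + 2*sqrt(3)/k^3)^2 - 12/k^6)/2 + 9/2 + sqrt(3)/k^3)^(1/3)/6 + 3^(5/6)*I*(sqrt((9 + 2*sqrt(3)/k^3)^2 - 12/k^6)/2 + 9/2 + sqrt(3)/k^3)^(1/3)/6 - sqrt(3)/(3*k) + 2/(k^2*(3^(1/3) + 3^(5/6)*I)*(sqrt((9 + 2*sqrt(3)/k^3)^2 - 12/k^6)/2 + 9/2 + sqrt(3)/k^3)^(1/3)))) - 2*c^3/(3*k) - c/k + 4*sqrt(3)*c/k^2


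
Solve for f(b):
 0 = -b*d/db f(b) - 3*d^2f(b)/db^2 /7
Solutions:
 f(b) = C1 + C2*erf(sqrt(42)*b/6)


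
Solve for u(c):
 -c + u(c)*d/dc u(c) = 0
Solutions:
 u(c) = -sqrt(C1 + c^2)
 u(c) = sqrt(C1 + c^2)


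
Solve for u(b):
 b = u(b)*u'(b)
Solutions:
 u(b) = -sqrt(C1 + b^2)
 u(b) = sqrt(C1 + b^2)


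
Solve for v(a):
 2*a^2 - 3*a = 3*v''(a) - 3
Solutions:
 v(a) = C1 + C2*a + a^4/18 - a^3/6 + a^2/2


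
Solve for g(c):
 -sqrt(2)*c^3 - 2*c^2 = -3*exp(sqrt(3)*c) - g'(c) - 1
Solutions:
 g(c) = C1 + sqrt(2)*c^4/4 + 2*c^3/3 - c - sqrt(3)*exp(sqrt(3)*c)


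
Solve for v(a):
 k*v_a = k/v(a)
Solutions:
 v(a) = -sqrt(C1 + 2*a)
 v(a) = sqrt(C1 + 2*a)


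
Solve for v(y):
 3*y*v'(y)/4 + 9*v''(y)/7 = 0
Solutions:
 v(y) = C1 + C2*erf(sqrt(42)*y/12)


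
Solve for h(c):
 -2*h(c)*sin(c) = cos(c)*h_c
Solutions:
 h(c) = C1*cos(c)^2


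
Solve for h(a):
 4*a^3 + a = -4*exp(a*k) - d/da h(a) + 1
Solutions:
 h(a) = C1 - a^4 - a^2/2 + a - 4*exp(a*k)/k


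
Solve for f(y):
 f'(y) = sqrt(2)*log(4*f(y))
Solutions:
 -sqrt(2)*Integral(1/(log(_y) + 2*log(2)), (_y, f(y)))/2 = C1 - y


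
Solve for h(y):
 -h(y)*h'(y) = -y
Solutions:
 h(y) = -sqrt(C1 + y^2)
 h(y) = sqrt(C1 + y^2)


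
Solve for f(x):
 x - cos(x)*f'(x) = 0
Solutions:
 f(x) = C1 + Integral(x/cos(x), x)


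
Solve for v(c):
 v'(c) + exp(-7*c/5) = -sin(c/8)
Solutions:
 v(c) = C1 + 8*cos(c/8) + 5*exp(-7*c/5)/7


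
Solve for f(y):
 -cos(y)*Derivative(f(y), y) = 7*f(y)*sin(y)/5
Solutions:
 f(y) = C1*cos(y)^(7/5)


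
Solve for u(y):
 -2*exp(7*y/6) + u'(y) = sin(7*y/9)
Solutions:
 u(y) = C1 + 12*exp(7*y/6)/7 - 9*cos(7*y/9)/7


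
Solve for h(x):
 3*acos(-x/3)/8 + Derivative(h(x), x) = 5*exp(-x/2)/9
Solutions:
 h(x) = C1 - 3*x*acos(-x/3)/8 - 3*sqrt(9 - x^2)/8 - 10*exp(-x/2)/9


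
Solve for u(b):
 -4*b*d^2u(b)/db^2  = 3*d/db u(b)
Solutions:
 u(b) = C1 + C2*b^(1/4)


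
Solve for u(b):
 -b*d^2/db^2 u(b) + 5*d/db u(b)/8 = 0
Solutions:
 u(b) = C1 + C2*b^(13/8)


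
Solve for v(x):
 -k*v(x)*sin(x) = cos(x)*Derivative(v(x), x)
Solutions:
 v(x) = C1*exp(k*log(cos(x)))


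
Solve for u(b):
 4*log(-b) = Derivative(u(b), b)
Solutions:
 u(b) = C1 + 4*b*log(-b) - 4*b


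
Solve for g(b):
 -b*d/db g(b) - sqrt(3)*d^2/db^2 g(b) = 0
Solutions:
 g(b) = C1 + C2*erf(sqrt(2)*3^(3/4)*b/6)


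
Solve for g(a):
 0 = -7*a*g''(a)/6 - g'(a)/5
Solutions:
 g(a) = C1 + C2*a^(29/35)


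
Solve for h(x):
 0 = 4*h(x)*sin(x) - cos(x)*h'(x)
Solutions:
 h(x) = C1/cos(x)^4


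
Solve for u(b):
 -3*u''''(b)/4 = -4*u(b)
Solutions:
 u(b) = C1*exp(-2*3^(3/4)*b/3) + C2*exp(2*3^(3/4)*b/3) + C3*sin(2*3^(3/4)*b/3) + C4*cos(2*3^(3/4)*b/3)


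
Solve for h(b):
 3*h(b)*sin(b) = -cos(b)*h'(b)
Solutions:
 h(b) = C1*cos(b)^3


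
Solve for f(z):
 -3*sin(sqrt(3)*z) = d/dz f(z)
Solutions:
 f(z) = C1 + sqrt(3)*cos(sqrt(3)*z)


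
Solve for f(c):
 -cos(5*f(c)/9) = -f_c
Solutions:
 -c - 9*log(sin(5*f(c)/9) - 1)/10 + 9*log(sin(5*f(c)/9) + 1)/10 = C1


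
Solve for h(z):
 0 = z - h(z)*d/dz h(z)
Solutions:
 h(z) = -sqrt(C1 + z^2)
 h(z) = sqrt(C1 + z^2)


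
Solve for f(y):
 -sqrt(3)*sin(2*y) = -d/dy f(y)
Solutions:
 f(y) = C1 - sqrt(3)*cos(2*y)/2


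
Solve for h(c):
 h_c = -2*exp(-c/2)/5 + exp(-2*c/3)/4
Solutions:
 h(c) = C1 + 4*exp(-c/2)/5 - 3*exp(-2*c/3)/8


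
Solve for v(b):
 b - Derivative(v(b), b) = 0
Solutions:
 v(b) = C1 + b^2/2


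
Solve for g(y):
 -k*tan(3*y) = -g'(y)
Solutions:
 g(y) = C1 - k*log(cos(3*y))/3


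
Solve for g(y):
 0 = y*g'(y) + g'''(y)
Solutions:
 g(y) = C1 + Integral(C2*airyai(-y) + C3*airybi(-y), y)


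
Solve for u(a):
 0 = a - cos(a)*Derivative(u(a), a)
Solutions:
 u(a) = C1 + Integral(a/cos(a), a)


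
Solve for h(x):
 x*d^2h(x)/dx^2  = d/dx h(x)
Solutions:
 h(x) = C1 + C2*x^2


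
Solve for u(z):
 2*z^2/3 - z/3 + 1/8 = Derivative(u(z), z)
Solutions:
 u(z) = C1 + 2*z^3/9 - z^2/6 + z/8


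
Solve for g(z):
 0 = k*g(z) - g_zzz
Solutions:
 g(z) = C1*exp(k^(1/3)*z) + C2*exp(k^(1/3)*z*(-1 + sqrt(3)*I)/2) + C3*exp(-k^(1/3)*z*(1 + sqrt(3)*I)/2)


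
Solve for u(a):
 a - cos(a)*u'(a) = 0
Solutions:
 u(a) = C1 + Integral(a/cos(a), a)


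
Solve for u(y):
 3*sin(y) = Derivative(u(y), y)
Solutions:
 u(y) = C1 - 3*cos(y)


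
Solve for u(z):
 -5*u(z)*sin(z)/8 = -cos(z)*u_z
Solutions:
 u(z) = C1/cos(z)^(5/8)


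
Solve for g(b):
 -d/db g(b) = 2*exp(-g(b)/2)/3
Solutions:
 g(b) = 2*log(C1 - b/3)


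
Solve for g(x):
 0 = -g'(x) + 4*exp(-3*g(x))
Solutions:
 g(x) = log(C1 + 12*x)/3
 g(x) = log((-3^(1/3) - 3^(5/6)*I)*(C1 + 4*x)^(1/3)/2)
 g(x) = log((-3^(1/3) + 3^(5/6)*I)*(C1 + 4*x)^(1/3)/2)


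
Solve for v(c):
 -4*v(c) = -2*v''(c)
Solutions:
 v(c) = C1*exp(-sqrt(2)*c) + C2*exp(sqrt(2)*c)


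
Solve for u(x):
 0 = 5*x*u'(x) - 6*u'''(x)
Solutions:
 u(x) = C1 + Integral(C2*airyai(5^(1/3)*6^(2/3)*x/6) + C3*airybi(5^(1/3)*6^(2/3)*x/6), x)


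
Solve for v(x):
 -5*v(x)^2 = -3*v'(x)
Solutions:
 v(x) = -3/(C1 + 5*x)


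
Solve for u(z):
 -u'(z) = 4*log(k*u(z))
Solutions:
 li(k*u(z))/k = C1 - 4*z


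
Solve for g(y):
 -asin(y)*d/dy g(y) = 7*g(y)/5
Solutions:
 g(y) = C1*exp(-7*Integral(1/asin(y), y)/5)


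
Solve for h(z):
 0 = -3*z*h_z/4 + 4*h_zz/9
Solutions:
 h(z) = C1 + C2*erfi(3*sqrt(6)*z/8)


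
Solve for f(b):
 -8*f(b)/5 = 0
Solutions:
 f(b) = 0


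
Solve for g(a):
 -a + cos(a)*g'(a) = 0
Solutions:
 g(a) = C1 + Integral(a/cos(a), a)


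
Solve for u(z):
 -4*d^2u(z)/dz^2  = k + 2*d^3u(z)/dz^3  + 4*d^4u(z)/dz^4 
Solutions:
 u(z) = C1 + C2*z - k*z^2/8 + (C3*sin(sqrt(15)*z/4) + C4*cos(sqrt(15)*z/4))*exp(-z/4)


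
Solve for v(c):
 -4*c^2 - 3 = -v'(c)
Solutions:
 v(c) = C1 + 4*c^3/3 + 3*c


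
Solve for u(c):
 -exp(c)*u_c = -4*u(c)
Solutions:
 u(c) = C1*exp(-4*exp(-c))


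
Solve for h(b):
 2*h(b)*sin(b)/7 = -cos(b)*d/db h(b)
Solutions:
 h(b) = C1*cos(b)^(2/7)


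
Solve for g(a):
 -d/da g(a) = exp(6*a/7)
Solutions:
 g(a) = C1 - 7*exp(6*a/7)/6


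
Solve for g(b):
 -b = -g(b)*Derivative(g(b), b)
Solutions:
 g(b) = -sqrt(C1 + b^2)
 g(b) = sqrt(C1 + b^2)


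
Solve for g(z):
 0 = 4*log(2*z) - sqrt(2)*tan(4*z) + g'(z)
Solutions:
 g(z) = C1 - 4*z*log(z) - 4*z*log(2) + 4*z - sqrt(2)*log(cos(4*z))/4


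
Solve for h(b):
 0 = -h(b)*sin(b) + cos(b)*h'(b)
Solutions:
 h(b) = C1/cos(b)


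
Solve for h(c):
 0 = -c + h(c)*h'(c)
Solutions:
 h(c) = -sqrt(C1 + c^2)
 h(c) = sqrt(C1 + c^2)


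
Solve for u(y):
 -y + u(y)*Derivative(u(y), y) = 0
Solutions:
 u(y) = -sqrt(C1 + y^2)
 u(y) = sqrt(C1 + y^2)


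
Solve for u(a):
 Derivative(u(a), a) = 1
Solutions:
 u(a) = C1 + a


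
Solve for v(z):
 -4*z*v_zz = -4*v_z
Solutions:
 v(z) = C1 + C2*z^2


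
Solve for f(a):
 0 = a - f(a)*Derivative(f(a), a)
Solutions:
 f(a) = -sqrt(C1 + a^2)
 f(a) = sqrt(C1 + a^2)


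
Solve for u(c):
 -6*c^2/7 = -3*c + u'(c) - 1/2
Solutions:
 u(c) = C1 - 2*c^3/7 + 3*c^2/2 + c/2


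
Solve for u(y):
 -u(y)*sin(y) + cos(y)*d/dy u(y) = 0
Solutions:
 u(y) = C1/cos(y)


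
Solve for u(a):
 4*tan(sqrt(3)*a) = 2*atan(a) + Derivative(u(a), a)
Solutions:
 u(a) = C1 - 2*a*atan(a) + log(a^2 + 1) - 4*sqrt(3)*log(cos(sqrt(3)*a))/3


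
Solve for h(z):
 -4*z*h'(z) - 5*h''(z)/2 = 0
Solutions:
 h(z) = C1 + C2*erf(2*sqrt(5)*z/5)


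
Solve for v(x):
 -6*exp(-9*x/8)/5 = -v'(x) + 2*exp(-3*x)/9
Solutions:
 v(x) = C1 - 2*exp(-3*x)/27 - 16*exp(-9*x/8)/15


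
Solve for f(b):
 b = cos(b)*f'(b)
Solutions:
 f(b) = C1 + Integral(b/cos(b), b)


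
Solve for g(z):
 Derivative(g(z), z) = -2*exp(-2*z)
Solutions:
 g(z) = C1 + exp(-2*z)


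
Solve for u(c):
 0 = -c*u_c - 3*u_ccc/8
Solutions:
 u(c) = C1 + Integral(C2*airyai(-2*3^(2/3)*c/3) + C3*airybi(-2*3^(2/3)*c/3), c)


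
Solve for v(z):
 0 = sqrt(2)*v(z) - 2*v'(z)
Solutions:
 v(z) = C1*exp(sqrt(2)*z/2)


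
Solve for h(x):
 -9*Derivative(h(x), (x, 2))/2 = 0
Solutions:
 h(x) = C1 + C2*x


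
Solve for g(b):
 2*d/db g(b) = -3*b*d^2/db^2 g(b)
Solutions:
 g(b) = C1 + C2*b^(1/3)


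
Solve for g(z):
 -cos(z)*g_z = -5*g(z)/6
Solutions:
 g(z) = C1*(sin(z) + 1)^(5/12)/(sin(z) - 1)^(5/12)


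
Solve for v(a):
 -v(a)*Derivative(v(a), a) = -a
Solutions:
 v(a) = -sqrt(C1 + a^2)
 v(a) = sqrt(C1 + a^2)


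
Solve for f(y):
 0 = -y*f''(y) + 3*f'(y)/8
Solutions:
 f(y) = C1 + C2*y^(11/8)


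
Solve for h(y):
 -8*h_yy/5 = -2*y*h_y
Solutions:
 h(y) = C1 + C2*erfi(sqrt(10)*y/4)


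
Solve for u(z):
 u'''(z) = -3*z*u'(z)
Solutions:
 u(z) = C1 + Integral(C2*airyai(-3^(1/3)*z) + C3*airybi(-3^(1/3)*z), z)


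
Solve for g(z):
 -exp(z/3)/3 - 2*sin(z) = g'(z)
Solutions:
 g(z) = C1 - exp(z)^(1/3) + 2*cos(z)


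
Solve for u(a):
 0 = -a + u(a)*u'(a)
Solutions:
 u(a) = -sqrt(C1 + a^2)
 u(a) = sqrt(C1 + a^2)


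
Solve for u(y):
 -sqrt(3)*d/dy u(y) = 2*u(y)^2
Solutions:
 u(y) = 3/(C1 + 2*sqrt(3)*y)


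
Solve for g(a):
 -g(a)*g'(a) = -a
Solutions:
 g(a) = -sqrt(C1 + a^2)
 g(a) = sqrt(C1 + a^2)


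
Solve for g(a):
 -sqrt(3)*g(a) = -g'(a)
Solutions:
 g(a) = C1*exp(sqrt(3)*a)


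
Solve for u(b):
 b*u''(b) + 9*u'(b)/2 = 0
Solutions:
 u(b) = C1 + C2/b^(7/2)


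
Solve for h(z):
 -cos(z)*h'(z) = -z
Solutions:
 h(z) = C1 + Integral(z/cos(z), z)


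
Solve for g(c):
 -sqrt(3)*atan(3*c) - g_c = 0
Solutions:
 g(c) = C1 - sqrt(3)*(c*atan(3*c) - log(9*c^2 + 1)/6)


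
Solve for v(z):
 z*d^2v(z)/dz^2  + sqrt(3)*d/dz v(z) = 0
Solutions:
 v(z) = C1 + C2*z^(1 - sqrt(3))


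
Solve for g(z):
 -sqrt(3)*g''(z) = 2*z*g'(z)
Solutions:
 g(z) = C1 + C2*erf(3^(3/4)*z/3)


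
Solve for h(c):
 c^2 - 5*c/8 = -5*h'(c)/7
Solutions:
 h(c) = C1 - 7*c^3/15 + 7*c^2/16


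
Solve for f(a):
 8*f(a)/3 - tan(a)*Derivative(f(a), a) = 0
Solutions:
 f(a) = C1*sin(a)^(8/3)


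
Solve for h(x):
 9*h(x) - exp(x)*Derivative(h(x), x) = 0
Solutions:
 h(x) = C1*exp(-9*exp(-x))


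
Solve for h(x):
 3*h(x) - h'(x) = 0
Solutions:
 h(x) = C1*exp(3*x)


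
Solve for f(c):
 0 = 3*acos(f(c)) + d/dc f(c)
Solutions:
 Integral(1/acos(_y), (_y, f(c))) = C1 - 3*c


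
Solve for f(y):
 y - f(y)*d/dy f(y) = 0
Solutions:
 f(y) = -sqrt(C1 + y^2)
 f(y) = sqrt(C1 + y^2)


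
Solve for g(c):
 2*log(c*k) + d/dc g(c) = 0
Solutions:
 g(c) = C1 - 2*c*log(c*k) + 2*c


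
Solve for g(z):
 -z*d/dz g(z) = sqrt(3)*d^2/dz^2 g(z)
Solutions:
 g(z) = C1 + C2*erf(sqrt(2)*3^(3/4)*z/6)


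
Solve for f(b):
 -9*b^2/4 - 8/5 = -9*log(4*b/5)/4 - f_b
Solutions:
 f(b) = C1 + 3*b^3/4 - 9*b*log(b)/4 - 9*b*log(2)/2 + 9*b*log(5)/4 + 77*b/20


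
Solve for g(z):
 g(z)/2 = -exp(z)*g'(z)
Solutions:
 g(z) = C1*exp(exp(-z)/2)


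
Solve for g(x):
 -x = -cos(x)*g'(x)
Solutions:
 g(x) = C1 + Integral(x/cos(x), x)


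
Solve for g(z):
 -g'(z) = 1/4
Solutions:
 g(z) = C1 - z/4


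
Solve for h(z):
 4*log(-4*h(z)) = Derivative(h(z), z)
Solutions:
 -Integral(1/(log(-_y) + 2*log(2)), (_y, h(z)))/4 = C1 - z


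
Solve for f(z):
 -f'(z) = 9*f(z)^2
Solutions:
 f(z) = 1/(C1 + 9*z)


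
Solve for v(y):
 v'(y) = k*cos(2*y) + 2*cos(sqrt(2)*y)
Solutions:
 v(y) = C1 + k*sin(2*y)/2 + sqrt(2)*sin(sqrt(2)*y)


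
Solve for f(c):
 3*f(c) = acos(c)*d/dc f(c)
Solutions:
 f(c) = C1*exp(3*Integral(1/acos(c), c))


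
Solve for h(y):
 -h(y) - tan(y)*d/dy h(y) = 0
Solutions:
 h(y) = C1/sin(y)


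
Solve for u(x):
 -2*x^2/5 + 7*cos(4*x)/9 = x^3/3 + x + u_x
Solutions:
 u(x) = C1 - x^4/12 - 2*x^3/15 - x^2/2 + 7*sin(4*x)/36


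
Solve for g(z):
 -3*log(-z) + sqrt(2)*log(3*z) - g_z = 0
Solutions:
 g(z) = C1 - z*(3 - sqrt(2))*log(z) + z*(-sqrt(2) + sqrt(2)*log(3) + 3 - 3*I*pi)


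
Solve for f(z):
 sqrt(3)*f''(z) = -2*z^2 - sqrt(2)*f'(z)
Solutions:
 f(z) = C1 + C2*exp(-sqrt(6)*z/3) - sqrt(2)*z^3/3 + sqrt(3)*z^2 - 3*sqrt(2)*z


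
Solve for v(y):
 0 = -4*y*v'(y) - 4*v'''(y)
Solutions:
 v(y) = C1 + Integral(C2*airyai(-y) + C3*airybi(-y), y)


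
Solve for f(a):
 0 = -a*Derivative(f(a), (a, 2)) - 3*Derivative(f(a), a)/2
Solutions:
 f(a) = C1 + C2/sqrt(a)


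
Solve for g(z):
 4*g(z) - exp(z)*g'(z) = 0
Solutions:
 g(z) = C1*exp(-4*exp(-z))


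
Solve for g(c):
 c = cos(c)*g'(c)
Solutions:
 g(c) = C1 + Integral(c/cos(c), c)


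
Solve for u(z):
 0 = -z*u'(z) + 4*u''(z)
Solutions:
 u(z) = C1 + C2*erfi(sqrt(2)*z/4)


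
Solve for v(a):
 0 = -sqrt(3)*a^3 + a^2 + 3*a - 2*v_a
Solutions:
 v(a) = C1 - sqrt(3)*a^4/8 + a^3/6 + 3*a^2/4


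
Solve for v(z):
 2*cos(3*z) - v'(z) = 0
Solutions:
 v(z) = C1 + 2*sin(3*z)/3


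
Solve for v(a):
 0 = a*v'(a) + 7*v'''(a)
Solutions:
 v(a) = C1 + Integral(C2*airyai(-7^(2/3)*a/7) + C3*airybi(-7^(2/3)*a/7), a)


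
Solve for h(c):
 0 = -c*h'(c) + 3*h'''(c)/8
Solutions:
 h(c) = C1 + Integral(C2*airyai(2*3^(2/3)*c/3) + C3*airybi(2*3^(2/3)*c/3), c)


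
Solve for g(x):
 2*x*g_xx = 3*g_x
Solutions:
 g(x) = C1 + C2*x^(5/2)


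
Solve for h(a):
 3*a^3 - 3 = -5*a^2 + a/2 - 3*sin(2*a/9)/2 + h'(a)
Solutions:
 h(a) = C1 + 3*a^4/4 + 5*a^3/3 - a^2/4 - 3*a - 27*cos(2*a/9)/4


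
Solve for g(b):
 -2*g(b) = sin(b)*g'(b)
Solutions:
 g(b) = C1*(cos(b) + 1)/(cos(b) - 1)


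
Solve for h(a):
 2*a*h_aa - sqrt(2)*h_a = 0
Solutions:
 h(a) = C1 + C2*a^(sqrt(2)/2 + 1)


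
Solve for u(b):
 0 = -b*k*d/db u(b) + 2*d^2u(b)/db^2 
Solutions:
 u(b) = Piecewise((-sqrt(pi)*C1*erf(b*sqrt(-k)/2)/sqrt(-k) - C2, (k > 0) | (k < 0)), (-C1*b - C2, True))


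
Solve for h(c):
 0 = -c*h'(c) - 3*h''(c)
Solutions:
 h(c) = C1 + C2*erf(sqrt(6)*c/6)


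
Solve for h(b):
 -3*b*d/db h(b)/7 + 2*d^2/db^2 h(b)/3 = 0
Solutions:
 h(b) = C1 + C2*erfi(3*sqrt(7)*b/14)


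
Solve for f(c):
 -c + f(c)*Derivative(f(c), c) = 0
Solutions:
 f(c) = -sqrt(C1 + c^2)
 f(c) = sqrt(C1 + c^2)


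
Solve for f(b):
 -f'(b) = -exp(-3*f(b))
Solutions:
 f(b) = log(C1 + 3*b)/3
 f(b) = log((-3^(1/3) - 3^(5/6)*I)*(C1 + b)^(1/3)/2)
 f(b) = log((-3^(1/3) + 3^(5/6)*I)*(C1 + b)^(1/3)/2)


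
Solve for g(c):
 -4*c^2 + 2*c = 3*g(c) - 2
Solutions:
 g(c) = -4*c^2/3 + 2*c/3 + 2/3


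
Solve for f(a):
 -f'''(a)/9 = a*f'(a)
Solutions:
 f(a) = C1 + Integral(C2*airyai(-3^(2/3)*a) + C3*airybi(-3^(2/3)*a), a)


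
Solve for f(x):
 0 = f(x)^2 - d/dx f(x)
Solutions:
 f(x) = -1/(C1 + x)


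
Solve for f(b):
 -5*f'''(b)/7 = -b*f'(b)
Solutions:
 f(b) = C1 + Integral(C2*airyai(5^(2/3)*7^(1/3)*b/5) + C3*airybi(5^(2/3)*7^(1/3)*b/5), b)


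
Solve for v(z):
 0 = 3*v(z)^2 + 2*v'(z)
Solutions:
 v(z) = 2/(C1 + 3*z)


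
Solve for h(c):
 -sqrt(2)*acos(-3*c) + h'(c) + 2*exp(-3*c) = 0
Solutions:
 h(c) = C1 + sqrt(2)*c*acos(-3*c) + sqrt(2)*sqrt(1 - 9*c^2)/3 + 2*exp(-3*c)/3


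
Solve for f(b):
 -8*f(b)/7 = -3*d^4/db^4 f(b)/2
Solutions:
 f(b) = C1*exp(-2*21^(3/4)*b/21) + C2*exp(2*21^(3/4)*b/21) + C3*sin(2*21^(3/4)*b/21) + C4*cos(2*21^(3/4)*b/21)


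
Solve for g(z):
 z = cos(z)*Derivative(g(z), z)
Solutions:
 g(z) = C1 + Integral(z/cos(z), z)


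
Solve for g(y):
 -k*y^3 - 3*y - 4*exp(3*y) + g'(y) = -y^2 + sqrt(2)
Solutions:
 g(y) = C1 + k*y^4/4 - y^3/3 + 3*y^2/2 + sqrt(2)*y + 4*exp(3*y)/3


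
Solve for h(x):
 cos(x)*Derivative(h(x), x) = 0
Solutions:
 h(x) = C1


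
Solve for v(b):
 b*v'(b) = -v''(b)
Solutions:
 v(b) = C1 + C2*erf(sqrt(2)*b/2)


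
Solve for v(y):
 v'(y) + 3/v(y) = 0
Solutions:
 v(y) = -sqrt(C1 - 6*y)
 v(y) = sqrt(C1 - 6*y)


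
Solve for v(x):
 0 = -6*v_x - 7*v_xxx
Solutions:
 v(x) = C1 + C2*sin(sqrt(42)*x/7) + C3*cos(sqrt(42)*x/7)


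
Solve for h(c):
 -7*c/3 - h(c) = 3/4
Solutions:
 h(c) = -7*c/3 - 3/4


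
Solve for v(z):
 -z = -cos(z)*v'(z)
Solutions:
 v(z) = C1 + Integral(z/cos(z), z)


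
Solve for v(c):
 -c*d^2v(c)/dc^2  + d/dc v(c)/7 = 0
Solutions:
 v(c) = C1 + C2*c^(8/7)


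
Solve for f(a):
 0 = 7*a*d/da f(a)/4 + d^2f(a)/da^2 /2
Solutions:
 f(a) = C1 + C2*erf(sqrt(7)*a/2)


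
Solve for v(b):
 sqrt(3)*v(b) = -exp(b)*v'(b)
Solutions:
 v(b) = C1*exp(sqrt(3)*exp(-b))


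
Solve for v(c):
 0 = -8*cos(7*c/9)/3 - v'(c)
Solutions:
 v(c) = C1 - 24*sin(7*c/9)/7


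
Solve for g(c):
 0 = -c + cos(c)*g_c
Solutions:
 g(c) = C1 + Integral(c/cos(c), c)


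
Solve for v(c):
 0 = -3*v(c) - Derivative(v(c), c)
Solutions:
 v(c) = C1*exp(-3*c)


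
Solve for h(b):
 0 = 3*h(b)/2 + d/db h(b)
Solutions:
 h(b) = C1*exp(-3*b/2)


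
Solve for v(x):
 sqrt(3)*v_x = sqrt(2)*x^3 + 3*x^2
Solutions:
 v(x) = C1 + sqrt(6)*x^4/12 + sqrt(3)*x^3/3


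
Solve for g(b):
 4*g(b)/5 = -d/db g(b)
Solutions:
 g(b) = C1*exp(-4*b/5)


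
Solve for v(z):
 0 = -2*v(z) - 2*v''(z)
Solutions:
 v(z) = C1*sin(z) + C2*cos(z)


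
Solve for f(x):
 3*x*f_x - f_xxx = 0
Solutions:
 f(x) = C1 + Integral(C2*airyai(3^(1/3)*x) + C3*airybi(3^(1/3)*x), x)


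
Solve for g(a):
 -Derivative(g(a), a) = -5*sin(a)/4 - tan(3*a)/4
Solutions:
 g(a) = C1 - log(cos(3*a))/12 - 5*cos(a)/4


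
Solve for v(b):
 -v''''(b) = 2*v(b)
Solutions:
 v(b) = (C1*sin(2^(3/4)*b/2) + C2*cos(2^(3/4)*b/2))*exp(-2^(3/4)*b/2) + (C3*sin(2^(3/4)*b/2) + C4*cos(2^(3/4)*b/2))*exp(2^(3/4)*b/2)


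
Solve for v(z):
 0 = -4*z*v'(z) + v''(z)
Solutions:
 v(z) = C1 + C2*erfi(sqrt(2)*z)


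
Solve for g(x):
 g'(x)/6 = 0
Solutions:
 g(x) = C1


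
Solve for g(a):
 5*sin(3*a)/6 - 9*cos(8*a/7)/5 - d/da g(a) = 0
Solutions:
 g(a) = C1 - 63*sin(8*a/7)/40 - 5*cos(3*a)/18


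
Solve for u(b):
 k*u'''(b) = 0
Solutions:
 u(b) = C1 + C2*b + C3*b^2


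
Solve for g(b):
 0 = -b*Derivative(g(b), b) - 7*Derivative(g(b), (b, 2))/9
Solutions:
 g(b) = C1 + C2*erf(3*sqrt(14)*b/14)


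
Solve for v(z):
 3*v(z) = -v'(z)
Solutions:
 v(z) = C1*exp(-3*z)


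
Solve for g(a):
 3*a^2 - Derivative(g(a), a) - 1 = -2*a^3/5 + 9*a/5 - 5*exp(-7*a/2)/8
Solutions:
 g(a) = C1 + a^4/10 + a^3 - 9*a^2/10 - a - 5*exp(-7*a/2)/28


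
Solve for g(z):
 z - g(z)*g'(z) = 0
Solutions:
 g(z) = -sqrt(C1 + z^2)
 g(z) = sqrt(C1 + z^2)


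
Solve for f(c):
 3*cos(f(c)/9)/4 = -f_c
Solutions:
 3*c/4 - 9*log(sin(f(c)/9) - 1)/2 + 9*log(sin(f(c)/9) + 1)/2 = C1


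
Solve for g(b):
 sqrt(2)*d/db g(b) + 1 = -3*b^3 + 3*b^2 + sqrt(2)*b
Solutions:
 g(b) = C1 - 3*sqrt(2)*b^4/8 + sqrt(2)*b^3/2 + b^2/2 - sqrt(2)*b/2


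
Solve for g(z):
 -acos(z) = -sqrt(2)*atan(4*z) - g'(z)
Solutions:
 g(z) = C1 + z*acos(z) - sqrt(1 - z^2) - sqrt(2)*(z*atan(4*z) - log(16*z^2 + 1)/8)


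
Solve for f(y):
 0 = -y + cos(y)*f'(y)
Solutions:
 f(y) = C1 + Integral(y/cos(y), y)


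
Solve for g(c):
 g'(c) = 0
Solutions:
 g(c) = C1


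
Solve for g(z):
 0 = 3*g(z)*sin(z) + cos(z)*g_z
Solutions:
 g(z) = C1*cos(z)^3


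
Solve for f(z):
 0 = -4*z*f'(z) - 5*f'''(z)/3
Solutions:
 f(z) = C1 + Integral(C2*airyai(-12^(1/3)*5^(2/3)*z/5) + C3*airybi(-12^(1/3)*5^(2/3)*z/5), z)


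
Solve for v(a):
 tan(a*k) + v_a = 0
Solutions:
 v(a) = C1 - Piecewise((-log(cos(a*k))/k, Ne(k, 0)), (0, True))


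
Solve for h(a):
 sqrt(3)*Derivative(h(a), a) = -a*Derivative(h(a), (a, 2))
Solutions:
 h(a) = C1 + C2*a^(1 - sqrt(3))


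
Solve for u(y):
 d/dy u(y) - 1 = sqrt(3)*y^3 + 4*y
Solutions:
 u(y) = C1 + sqrt(3)*y^4/4 + 2*y^2 + y


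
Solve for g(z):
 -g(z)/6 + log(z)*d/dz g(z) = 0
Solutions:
 g(z) = C1*exp(li(z)/6)


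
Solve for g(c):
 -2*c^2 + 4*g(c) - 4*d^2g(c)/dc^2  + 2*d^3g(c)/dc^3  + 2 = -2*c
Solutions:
 g(c) = C1*exp(c*(4/(3*sqrt(33) + 19)^(1/3) + (3*sqrt(33) + 19)^(1/3) + 4)/6)*sin(sqrt(3)*c*(-(3*sqrt(33) + 19)^(1/3) + 4/(3*sqrt(33) + 19)^(1/3))/6) + C2*exp(c*(4/(3*sqrt(33) + 19)^(1/3) + (3*sqrt(33) + 19)^(1/3) + 4)/6)*cos(sqrt(3)*c*(-(3*sqrt(33) + 19)^(1/3) + 4/(3*sqrt(33) + 19)^(1/3))/6) + C3*exp(c*(-(3*sqrt(33) + 19)^(1/3) - 4/(3*sqrt(33) + 19)^(1/3) + 2)/3) + c^2/2 - c/2 + 1/2


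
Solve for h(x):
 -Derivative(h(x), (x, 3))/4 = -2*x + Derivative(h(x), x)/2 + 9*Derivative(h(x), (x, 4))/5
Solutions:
 h(x) = C1 + C2*exp(x*(-10 + 5*5^(2/3)/(108*sqrt(105126) + 35017)^(1/3) + 5^(1/3)*(108*sqrt(105126) + 35017)^(1/3))/216)*sin(sqrt(3)*5^(1/3)*x*(-(108*sqrt(105126) + 35017)^(1/3) + 5*5^(1/3)/(108*sqrt(105126) + 35017)^(1/3))/216) + C3*exp(x*(-10 + 5*5^(2/3)/(108*sqrt(105126) + 35017)^(1/3) + 5^(1/3)*(108*sqrt(105126) + 35017)^(1/3))/216)*cos(sqrt(3)*5^(1/3)*x*(-(108*sqrt(105126) + 35017)^(1/3) + 5*5^(1/3)/(108*sqrt(105126) + 35017)^(1/3))/216) + C4*exp(-x*(5*5^(2/3)/(108*sqrt(105126) + 35017)^(1/3) + 5 + 5^(1/3)*(108*sqrt(105126) + 35017)^(1/3))/108) + 2*x^2


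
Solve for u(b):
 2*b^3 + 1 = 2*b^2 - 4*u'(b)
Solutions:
 u(b) = C1 - b^4/8 + b^3/6 - b/4


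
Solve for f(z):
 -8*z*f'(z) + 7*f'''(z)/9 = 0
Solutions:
 f(z) = C1 + Integral(C2*airyai(2*21^(2/3)*z/7) + C3*airybi(2*21^(2/3)*z/7), z)


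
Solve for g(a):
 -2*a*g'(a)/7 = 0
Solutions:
 g(a) = C1


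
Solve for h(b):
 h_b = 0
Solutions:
 h(b) = C1


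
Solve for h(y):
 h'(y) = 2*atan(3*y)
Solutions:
 h(y) = C1 + 2*y*atan(3*y) - log(9*y^2 + 1)/3


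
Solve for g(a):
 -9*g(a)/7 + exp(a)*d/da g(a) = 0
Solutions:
 g(a) = C1*exp(-9*exp(-a)/7)


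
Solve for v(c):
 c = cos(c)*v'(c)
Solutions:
 v(c) = C1 + Integral(c/cos(c), c)


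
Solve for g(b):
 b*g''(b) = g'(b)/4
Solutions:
 g(b) = C1 + C2*b^(5/4)


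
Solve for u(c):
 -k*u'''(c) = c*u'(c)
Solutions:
 u(c) = C1 + Integral(C2*airyai(c*(-1/k)^(1/3)) + C3*airybi(c*(-1/k)^(1/3)), c)


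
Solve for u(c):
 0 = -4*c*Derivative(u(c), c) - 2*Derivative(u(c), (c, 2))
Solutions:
 u(c) = C1 + C2*erf(c)


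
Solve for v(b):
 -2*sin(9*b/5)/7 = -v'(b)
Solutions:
 v(b) = C1 - 10*cos(9*b/5)/63


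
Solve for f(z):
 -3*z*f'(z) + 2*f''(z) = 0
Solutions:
 f(z) = C1 + C2*erfi(sqrt(3)*z/2)


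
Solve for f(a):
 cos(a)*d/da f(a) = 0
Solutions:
 f(a) = C1


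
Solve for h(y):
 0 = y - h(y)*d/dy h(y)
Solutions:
 h(y) = -sqrt(C1 + y^2)
 h(y) = sqrt(C1 + y^2)


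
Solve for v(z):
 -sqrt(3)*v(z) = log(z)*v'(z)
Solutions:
 v(z) = C1*exp(-sqrt(3)*li(z))


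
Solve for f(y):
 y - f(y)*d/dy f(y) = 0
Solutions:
 f(y) = -sqrt(C1 + y^2)
 f(y) = sqrt(C1 + y^2)


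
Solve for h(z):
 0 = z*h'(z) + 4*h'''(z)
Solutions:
 h(z) = C1 + Integral(C2*airyai(-2^(1/3)*z/2) + C3*airybi(-2^(1/3)*z/2), z)


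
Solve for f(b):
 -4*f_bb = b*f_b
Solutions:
 f(b) = C1 + C2*erf(sqrt(2)*b/4)


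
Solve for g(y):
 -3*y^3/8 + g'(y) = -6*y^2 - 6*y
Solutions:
 g(y) = C1 + 3*y^4/32 - 2*y^3 - 3*y^2


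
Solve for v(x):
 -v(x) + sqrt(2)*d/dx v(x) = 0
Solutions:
 v(x) = C1*exp(sqrt(2)*x/2)


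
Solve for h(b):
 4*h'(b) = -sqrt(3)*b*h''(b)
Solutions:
 h(b) = C1 + C2*b^(1 - 4*sqrt(3)/3)


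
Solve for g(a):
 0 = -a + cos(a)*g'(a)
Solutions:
 g(a) = C1 + Integral(a/cos(a), a)


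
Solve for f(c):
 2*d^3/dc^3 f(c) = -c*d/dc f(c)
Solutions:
 f(c) = C1 + Integral(C2*airyai(-2^(2/3)*c/2) + C3*airybi(-2^(2/3)*c/2), c)


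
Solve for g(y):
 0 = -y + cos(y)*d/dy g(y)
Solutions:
 g(y) = C1 + Integral(y/cos(y), y)


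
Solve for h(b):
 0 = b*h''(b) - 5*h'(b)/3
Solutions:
 h(b) = C1 + C2*b^(8/3)


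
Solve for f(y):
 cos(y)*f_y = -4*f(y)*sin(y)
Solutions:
 f(y) = C1*cos(y)^4


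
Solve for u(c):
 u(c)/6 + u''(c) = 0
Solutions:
 u(c) = C1*sin(sqrt(6)*c/6) + C2*cos(sqrt(6)*c/6)


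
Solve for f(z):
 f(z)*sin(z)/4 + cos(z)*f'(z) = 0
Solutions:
 f(z) = C1*cos(z)^(1/4)


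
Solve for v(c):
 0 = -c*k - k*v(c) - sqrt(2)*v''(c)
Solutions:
 v(c) = C1*exp(-2^(3/4)*c*sqrt(-k)/2) + C2*exp(2^(3/4)*c*sqrt(-k)/2) - c


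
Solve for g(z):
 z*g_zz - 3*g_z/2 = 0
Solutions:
 g(z) = C1 + C2*z^(5/2)


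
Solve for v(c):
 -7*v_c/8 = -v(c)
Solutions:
 v(c) = C1*exp(8*c/7)


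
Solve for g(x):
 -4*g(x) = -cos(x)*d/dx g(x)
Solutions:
 g(x) = C1*(sin(x)^2 + 2*sin(x) + 1)/(sin(x)^2 - 2*sin(x) + 1)


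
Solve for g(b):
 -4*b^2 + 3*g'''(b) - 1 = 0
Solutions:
 g(b) = C1 + C2*b + C3*b^2 + b^5/45 + b^3/18


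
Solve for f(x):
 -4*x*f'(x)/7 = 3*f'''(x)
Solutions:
 f(x) = C1 + Integral(C2*airyai(-42^(2/3)*x/21) + C3*airybi(-42^(2/3)*x/21), x)


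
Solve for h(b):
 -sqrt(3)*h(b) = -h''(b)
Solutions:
 h(b) = C1*exp(-3^(1/4)*b) + C2*exp(3^(1/4)*b)


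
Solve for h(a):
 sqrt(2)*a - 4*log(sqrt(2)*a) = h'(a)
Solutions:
 h(a) = C1 + sqrt(2)*a^2/2 - 4*a*log(a) - a*log(4) + 4*a


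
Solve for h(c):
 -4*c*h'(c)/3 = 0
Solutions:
 h(c) = C1


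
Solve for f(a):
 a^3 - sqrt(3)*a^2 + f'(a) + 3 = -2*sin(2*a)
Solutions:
 f(a) = C1 - a^4/4 + sqrt(3)*a^3/3 - 3*a + cos(2*a)


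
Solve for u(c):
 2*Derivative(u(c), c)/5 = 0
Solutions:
 u(c) = C1


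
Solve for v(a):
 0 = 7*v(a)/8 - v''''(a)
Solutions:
 v(a) = C1*exp(-14^(1/4)*a/2) + C2*exp(14^(1/4)*a/2) + C3*sin(14^(1/4)*a/2) + C4*cos(14^(1/4)*a/2)


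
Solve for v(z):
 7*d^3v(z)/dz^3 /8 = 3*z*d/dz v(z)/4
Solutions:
 v(z) = C1 + Integral(C2*airyai(6^(1/3)*7^(2/3)*z/7) + C3*airybi(6^(1/3)*7^(2/3)*z/7), z)


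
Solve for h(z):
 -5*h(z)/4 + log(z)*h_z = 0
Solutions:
 h(z) = C1*exp(5*li(z)/4)


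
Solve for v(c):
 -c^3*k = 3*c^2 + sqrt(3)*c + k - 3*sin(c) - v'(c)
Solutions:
 v(c) = C1 + c^4*k/4 + c^3 + sqrt(3)*c^2/2 + c*k + 3*cos(c)


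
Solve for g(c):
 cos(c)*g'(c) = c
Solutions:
 g(c) = C1 + Integral(c/cos(c), c)


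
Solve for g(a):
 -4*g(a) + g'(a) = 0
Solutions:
 g(a) = C1*exp(4*a)


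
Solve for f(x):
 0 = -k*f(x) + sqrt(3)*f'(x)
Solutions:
 f(x) = C1*exp(sqrt(3)*k*x/3)


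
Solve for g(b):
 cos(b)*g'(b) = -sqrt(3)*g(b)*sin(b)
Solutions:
 g(b) = C1*cos(b)^(sqrt(3))


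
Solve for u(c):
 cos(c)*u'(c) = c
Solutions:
 u(c) = C1 + Integral(c/cos(c), c)


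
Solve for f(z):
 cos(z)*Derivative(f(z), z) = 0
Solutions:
 f(z) = C1


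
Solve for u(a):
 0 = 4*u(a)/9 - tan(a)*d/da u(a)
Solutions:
 u(a) = C1*sin(a)^(4/9)


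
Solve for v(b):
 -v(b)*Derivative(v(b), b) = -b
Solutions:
 v(b) = -sqrt(C1 + b^2)
 v(b) = sqrt(C1 + b^2)


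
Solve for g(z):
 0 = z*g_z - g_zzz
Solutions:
 g(z) = C1 + Integral(C2*airyai(z) + C3*airybi(z), z)


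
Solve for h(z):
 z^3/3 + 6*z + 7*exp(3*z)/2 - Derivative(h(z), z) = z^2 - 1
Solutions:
 h(z) = C1 + z^4/12 - z^3/3 + 3*z^2 + z + 7*exp(3*z)/6
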